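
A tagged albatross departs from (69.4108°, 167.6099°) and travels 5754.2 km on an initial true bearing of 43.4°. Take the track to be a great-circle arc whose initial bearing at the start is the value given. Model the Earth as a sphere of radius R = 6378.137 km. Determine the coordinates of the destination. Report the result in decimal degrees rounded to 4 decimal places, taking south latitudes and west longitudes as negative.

latitude 51.3341°, longitude -72.0376°

The arc subtends δ = 5754.2/6378.137 = 0.902176 rad at the centre.
With φ₁ = 69.4108° = 1.211447 rad and θ = 43.4° = 0.757473 rad:
Destination latitude: φ₂ = arcsin( sin φ₁ cos δ + cos φ₁ sin δ cos θ ) = arcsin(0.780802) = 51.3341°.
Then Δλ = atan2(0.189598, -0.111025) = 2.100547 rad, from sin θ sin δ cos φ₁ over cos δ − sin φ₁ sin φ₂.
λ₂ = 167.6099° + 120.3525° = 287.9624°, normalized to (−180°, 180°] → -72.0376°.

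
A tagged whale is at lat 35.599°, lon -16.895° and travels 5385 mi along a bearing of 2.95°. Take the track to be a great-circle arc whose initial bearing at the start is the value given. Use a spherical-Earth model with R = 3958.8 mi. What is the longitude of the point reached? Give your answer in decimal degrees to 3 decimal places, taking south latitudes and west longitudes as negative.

longitude 155.908°

The arc subtends δ = 5385/3958.8 = 1.360261 rad at the centre.
Converting: φ₁ = 0.621320 rad, θ = 0.051487 rad.
Applying the spherical law of cosines for sides, sin φ₂ = sin φ₁ cos δ + cos φ₁ sin δ cos θ = 0.915754, so φ₂ = 66.313°.
Δλ = atan2( sin θ sin δ cos φ₁ , cos δ − sin φ₁ sin φ₂ ) = atan2(0.040922, -0.324085) = 3.015987 rad = 172.803°.
Hence λ₂ = -16.895° + 172.803° = 155.908°.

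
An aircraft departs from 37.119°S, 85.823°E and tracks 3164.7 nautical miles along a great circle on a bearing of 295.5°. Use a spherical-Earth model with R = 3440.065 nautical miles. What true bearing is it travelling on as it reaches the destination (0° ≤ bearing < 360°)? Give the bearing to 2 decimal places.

final bearing 313.71°

δ = 3164.7/3440.065 = 0.919954 rad (52.7095°).
With φ₁ = -37.119° = -0.647849 rad and θ = 295.5° = 5.157448 rad:
Applying the spherical law of cosines for sides, sin φ₂ = sin φ₁ cos δ + cos φ₁ sin δ cos θ = -0.092512, so φ₂ = -5.308°.
Then Δλ = atan2(-0.572580, 0.550029) = -0.805483 rad, from sin θ sin δ cos φ₁ over cos δ − sin φ₁ sin φ₂.
λ₂ = λ₁ + Δλ = 39.672°.
The forward bearing on arrival equals the back-azimuth from the destination plus 180°.
Back-azimuth from P₂ (-5.31°, 39.67°) to P₁ (-37.12°, 85.82°), with Δλ' = λ₁ − λ₂ = 46.15°: atan2( sin Δλ' cos φ₁ , cos φ₂ sin φ₁ − sin φ₂ cos φ₁ cos Δλ' ) = 133.71°.
Final bearing = (133.71° + 180°) mod 360° = 313.71°.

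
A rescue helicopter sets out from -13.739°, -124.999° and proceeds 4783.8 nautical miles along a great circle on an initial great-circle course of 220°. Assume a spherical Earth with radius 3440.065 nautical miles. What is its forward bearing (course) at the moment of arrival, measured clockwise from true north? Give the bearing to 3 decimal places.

final bearing 279.126°

The arc subtends δ = 4783.8/3440.065 = 1.390613 rad at the centre.
Start latitude φ₁ = -0.239791 rad; initial bearing θ = 3.839724 rad.
sin φ₂ = sin φ₁ cos δ + cos φ₁ sin δ cos θ = (-0.237499)(0.179210) + (0.971388)(0.983811)(-0.766044) = -0.774642
φ₂ = asin(-0.774642) = -0.886148 rad = -50.773°.
Δλ = atan2( sin θ sin δ cos φ₁ , cos δ − sin φ₁ sin φ₂ ) = atan2(-0.614288, -0.004767) = -1.578557 rad = -90.445°.
λ₂ = -124.999° + -90.445° = -215.444°, normalized to (−180°, 180°] → 144.556°.
The forward bearing on arrival equals the back-azimuth from the destination plus 180°.
Back-azimuth from P₂ (-50.773°, 144.556°) to P₁ (-13.739°, -124.999°), with Δλ' = λ₁ − λ₂ = -269.555°: atan2( sin Δλ' cos φ₁ , cos φ₂ sin φ₁ − sin φ₂ cos φ₁ cos Δλ' ) = 99.126°.
Final bearing = (99.126° + 180°) mod 360° = 279.126°.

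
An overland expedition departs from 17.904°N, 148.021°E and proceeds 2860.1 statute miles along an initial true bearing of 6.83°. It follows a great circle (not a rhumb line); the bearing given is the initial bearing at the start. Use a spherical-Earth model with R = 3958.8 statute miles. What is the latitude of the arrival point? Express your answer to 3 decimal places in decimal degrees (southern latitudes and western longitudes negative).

The arc subtends δ = 2860.1/3958.8 = 0.722466 rad at the centre.
Start latitude φ₁ = 0.312484 rad; initial bearing θ = 0.119206 rad.
Destination latitude: φ₂ = arcsin( sin φ₁ cos δ + cos φ₁ sin δ cos θ ) = arcsin(0.855372) = 58.801°.
Δλ = atan2( sin θ sin δ cos φ₁ , cos δ − sin φ₁ sin φ₂ ) = atan2(0.074829, 0.487216) = 0.152393 rad = 8.731°.
Hence λ₂ = 148.021° + 8.731° = 156.752°.

latitude 58.801°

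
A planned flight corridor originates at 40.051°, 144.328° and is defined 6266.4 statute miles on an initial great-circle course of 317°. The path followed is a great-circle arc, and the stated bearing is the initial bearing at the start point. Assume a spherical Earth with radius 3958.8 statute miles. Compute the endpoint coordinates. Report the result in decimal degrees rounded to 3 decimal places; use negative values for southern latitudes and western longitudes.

latitude 33.504°, longitude 19.197°

The arc subtends δ = 6266.4/3958.8 = 1.582904 rad at the centre.
Converting: φ₁ = 0.699022 rad, θ = 5.532694 rad.
sin φ₂ = sin φ₁ cos δ + cos φ₁ sin δ cos θ = (0.643469)(-0.012107) + (0.765472)(0.999927)(0.731354) = 0.551999
φ₂ = asin(0.551999) = 0.584760 rad = 33.504°.
Δλ = atan2( sin θ sin δ cos φ₁ , cos δ − sin φ₁ sin φ₂ ) = atan2(-0.522012, -0.367302) = -2.183952 rad = -125.131°.
λ₂ = 144.328° + -125.131° = 19.197°.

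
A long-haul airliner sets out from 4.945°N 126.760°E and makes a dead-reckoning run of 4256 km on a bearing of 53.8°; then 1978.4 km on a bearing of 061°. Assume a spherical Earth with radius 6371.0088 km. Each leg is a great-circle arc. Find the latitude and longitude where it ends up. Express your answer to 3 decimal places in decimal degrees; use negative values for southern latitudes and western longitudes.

Apply the spherical direct solution leg by leg, carrying full precision between legs.
Leg 1: from (4.945°, 126.760°), δ = 4256/6371.0088 = 0.668026 rad, θ = 53.8° → φ = 25.604°, λ = 160.422°.
Leg 2: from (25.604°, 160.422°), δ = 1978.4/6371.0088 = 0.310532 rad, θ = 61° → φ = 33.030°, λ = 179.011°.

latitude 33.030°, longitude 179.011°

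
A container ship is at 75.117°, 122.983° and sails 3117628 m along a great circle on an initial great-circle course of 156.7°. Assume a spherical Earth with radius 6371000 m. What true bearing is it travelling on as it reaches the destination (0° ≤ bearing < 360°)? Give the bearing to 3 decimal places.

Central angle δ = d/R = 0.489347 rad.
Converting: φ₁ = 1.311039 rad, θ = 2.734931 rad.
sin φ₂ = sin φ₁ cos δ + cos φ₁ sin δ cos θ = (0.966452)(0.882640) + (0.256846)(0.470049)(-0.918446) = 0.742145
φ₂ = asin(0.742145) = 0.836265 rad = 47.914°.
Δλ = atan2( sin θ sin δ cos φ₁ , cos δ − sin φ₁ sin φ₂ ) = atan2(0.047754, 0.165392) = 0.281089 rad = 16.105°.
λ₂ = λ₁ + Δλ = 139.088°.
The forward bearing on arrival equals the back-azimuth from the destination plus 180°.
Back-azimuth from P₂ (47.914°, 139.088°) to P₁ (75.117°, 122.983°), with Δλ' = λ₁ − λ₂ = -16.105°: atan2( sin Δλ' cos φ₁ , cos φ₂ sin φ₁ − sin φ₂ cos φ₁ cos Δλ' ) = 351.282°.
Final bearing = (351.282° + 180°) mod 360° = 171.282°.

final bearing 171.282°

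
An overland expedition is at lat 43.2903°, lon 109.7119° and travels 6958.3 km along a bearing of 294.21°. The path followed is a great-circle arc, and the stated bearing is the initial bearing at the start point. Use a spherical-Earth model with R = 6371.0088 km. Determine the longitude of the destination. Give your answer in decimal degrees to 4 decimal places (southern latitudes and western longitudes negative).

Angular distance δ = d/R = 6958.3 / 6371.0088 = 1.092182 rad.
With φ₁ = 43.2903° = 0.755558 rad and θ = 294.21° = 5.134933 rad:
Applying the spherical law of cosines for sides, sin φ₂ = sin φ₁ cos δ + cos φ₁ sin δ cos θ = 0.580750, so φ₂ = 35.5033°.
For the longitude increment, Δλ = atan2( sin θ sin δ cos φ₁, cos δ − sin φ₁ sin φ₂ ) = atan2(-0.589273, 0.062332) = -83.9618°.
Hence λ₂ = 109.7119° + -83.9618° = 25.7501°.

longitude 25.7501°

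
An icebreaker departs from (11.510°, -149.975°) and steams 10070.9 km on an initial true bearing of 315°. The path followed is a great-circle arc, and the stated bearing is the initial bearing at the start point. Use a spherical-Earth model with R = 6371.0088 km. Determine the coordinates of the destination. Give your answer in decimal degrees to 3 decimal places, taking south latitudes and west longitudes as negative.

latitude 43.699°, longitude 107.983°

δ = 10070.9/6371.0088 = 1.580739 rad (90.5697°).
With φ₁ = 11.510° = 0.200887 rad and θ = 315° = 5.497787 rad:
Destination latitude: φ₂ = arcsin( sin φ₁ cos δ + cos φ₁ sin δ cos θ ) = arcsin(0.690869) = 43.699°.
Δλ = atan2( sin θ sin δ cos φ₁ , cos δ − sin φ₁ sin φ₂ ) = atan2(-0.692853, -0.147797) = -1.780964 rad = -102.042°.
λ₂ = -149.975° + -102.042° = -252.017°, normalized to (−180°, 180°] → 107.983°.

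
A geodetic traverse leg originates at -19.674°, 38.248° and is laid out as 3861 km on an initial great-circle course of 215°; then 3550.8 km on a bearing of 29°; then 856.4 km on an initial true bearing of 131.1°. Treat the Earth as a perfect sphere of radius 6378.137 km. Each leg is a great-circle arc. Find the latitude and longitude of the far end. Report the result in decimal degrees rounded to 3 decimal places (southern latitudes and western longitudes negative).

latitude -21.515°, longitude 32.109°

Apply the spherical direct solution leg by leg, carrying full precision between legs.
Leg 1: from (-19.674°, 38.248°), δ = 3861/6378.137 = 0.605349 rad, θ = 215° → φ = -45.706°, λ = 10.383°.
Leg 2: from (-45.706°, 10.383°), δ = 3550.8/6378.137 = 0.556714 rad, θ = 29° → φ = -16.556°, λ = 25.884°.
Leg 3: from (-16.556°, 25.884°), δ = 856.4/6378.137 = 0.134271 rad, θ = 131.1° → φ = -21.515°, λ = 32.109°.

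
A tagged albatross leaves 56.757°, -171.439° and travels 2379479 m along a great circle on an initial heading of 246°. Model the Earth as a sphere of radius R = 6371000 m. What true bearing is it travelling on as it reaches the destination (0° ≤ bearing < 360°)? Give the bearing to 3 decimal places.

final bearing 224.324°

Central angle δ = d/R = 0.373486 rad.
With φ₁ = 56.757° = 0.990597 rad and θ = 246° = 4.293510 rad:
Applying the spherical law of cosines for sides, sin φ₂ = sin φ₁ cos δ + cos φ₁ sin δ cos θ = 0.697343, so φ₂ = 44.214°.
Δλ = atan2( sin θ sin δ cos φ₁ , cos δ − sin φ₁ sin φ₂ ) = atan2(-0.182723, 0.347836) = -0.483691 rad = -27.713°.
λ₂ = -171.439° + -27.713° = -199.152°, normalized to (−180°, 180°] → 160.848°.
The forward bearing on arrival equals the back-azimuth from the destination plus 180°.
Back-azimuth from P₂ (44.214°, 160.848°) to P₁ (56.757°, -171.439°), with Δλ' = λ₁ − λ₂ = -332.287°: atan2( sin Δλ' cos φ₁ , cos φ₂ sin φ₁ − sin φ₂ cos φ₁ cos Δλ' ) = 44.324°.
Final bearing = (44.324° + 180°) mod 360° = 224.324°.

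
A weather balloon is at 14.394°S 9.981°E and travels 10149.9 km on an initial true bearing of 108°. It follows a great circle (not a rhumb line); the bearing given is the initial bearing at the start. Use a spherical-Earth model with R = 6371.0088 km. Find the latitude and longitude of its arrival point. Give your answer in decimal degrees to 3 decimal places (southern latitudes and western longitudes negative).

δ = 10149.9/6371.0088 = 1.593139 rad (91.2801°).
Start latitude φ₁ = -0.251223 rad; initial bearing θ = 1.884956 rad.
Applying the spherical law of cosines for sides, sin φ₂ = sin φ₁ cos δ + cos φ₁ sin δ cos θ = -0.293688, so φ₂ = -17.079°.
For the longitude increment, Δλ = atan2( sin θ sin δ cos φ₁, cos δ − sin φ₁ sin φ₂ ) = atan2(0.920972, -0.095348) = 95.911°.
λ₂ = 9.981° + 95.911° = 105.892°.

latitude -17.079°, longitude 105.892°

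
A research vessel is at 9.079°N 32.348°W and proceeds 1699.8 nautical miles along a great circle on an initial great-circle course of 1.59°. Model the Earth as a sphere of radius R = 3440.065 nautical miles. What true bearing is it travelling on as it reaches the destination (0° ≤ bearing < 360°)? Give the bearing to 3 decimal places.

The arc subtends δ = 1699.8/3440.065 = 0.494119 rad at the centre.
Converting: φ₁ = 0.158458 rad, θ = 0.027751 rad.
sin φ₂ = sin φ₁ cos δ + cos φ₁ sin δ cos θ = (0.157796)(0.880387) + (0.987472)(0.474256)(0.999615) = 0.607056
φ₂ = asin(0.607056) = 0.652350 rad = 37.377°.
Then Δλ = atan2(0.012994, 0.784596) = 0.016560 rad, from sin θ sin δ cos φ₁ over cos δ − sin φ₁ sin φ₂.
λ₂ = -32.348° + 0.949° = -31.399°.
The forward bearing on arrival equals the back-azimuth from the destination plus 180°.
Back-azimuth from P₂ (37.377°, -31.399°) to P₁ (9.079°, -32.348°), with Δλ' = λ₁ − λ₂ = -0.949°: atan2( sin Δλ' cos φ₁ , cos φ₂ sin φ₁ − sin φ₂ cos φ₁ cos Δλ' ) = 181.976°.
Final bearing = (181.976° + 180°) mod 360° = 1.976°.

final bearing 1.976°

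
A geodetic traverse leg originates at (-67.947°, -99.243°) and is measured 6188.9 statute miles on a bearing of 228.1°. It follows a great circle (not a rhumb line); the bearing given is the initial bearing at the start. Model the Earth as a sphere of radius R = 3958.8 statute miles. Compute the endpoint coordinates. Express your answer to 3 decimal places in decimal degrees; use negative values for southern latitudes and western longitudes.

latitude -14.931°, longitude 131.138°

Angular distance δ = d/R = 6188.9 / 3958.8 = 1.563327 rad.
Start latitude φ₁ = -1.185899 rad; initial bearing θ = 3.981096 rad.
sin φ₂ = sin φ₁ cos δ + cos φ₁ sin δ cos θ = (-0.926837)(0.007469) + (0.375464)(0.999972)(-0.667833) = -0.257663
φ₂ = asin(-0.257663) = -0.260602 rad = -14.931°.
Δλ = atan2( sin θ sin δ cos φ₁ , cos δ − sin φ₁ sin φ₂ ) = atan2(-0.279454, -0.231342) = -2.262281 rad = -129.619°.
λ₂ = -99.243° + -129.619° = -228.862°, normalized to (−180°, 180°] → 131.138°.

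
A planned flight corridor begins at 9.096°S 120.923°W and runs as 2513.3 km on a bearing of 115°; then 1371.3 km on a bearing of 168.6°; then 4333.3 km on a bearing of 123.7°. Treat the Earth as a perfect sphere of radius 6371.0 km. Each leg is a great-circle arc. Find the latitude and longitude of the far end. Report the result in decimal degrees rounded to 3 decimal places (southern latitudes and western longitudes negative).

latitude -43.639°, longitude -50.365°

Apply the spherical direct solution leg by leg, carrying full precision between legs.
Leg 1: from (-9.096°, -120.923°), δ = 2513.3/6371 = 0.394491 rad, θ = 115° → φ = -17.838°, λ = -99.459°.
Leg 2: from (-17.838°, -99.459°), δ = 1371.3/6371 = 0.215241 rad, θ = 168.6° → φ = -29.905°, λ = -96.667°.
Leg 3: from (-29.905°, -96.667°), δ = 4333.3/6371 = 0.680160 rad, θ = 123.7° → φ = -43.639°, λ = -50.365°.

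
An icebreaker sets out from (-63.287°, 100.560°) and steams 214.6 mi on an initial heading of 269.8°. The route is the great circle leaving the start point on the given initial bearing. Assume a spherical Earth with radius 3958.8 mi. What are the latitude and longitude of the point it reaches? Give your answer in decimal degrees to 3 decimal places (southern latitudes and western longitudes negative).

Central angle δ = d/R = 0.054208 rad.
Converting: φ₁ = -1.104567 rad, θ = 4.708898 rad.
Applying the spherical law of cosines for sides, sin φ₂ = sin φ₁ cos δ + cos φ₁ sin δ cos θ = -0.892042, so φ₂ = -63.131°.
Δλ = atan2( sin θ sin δ cos φ₁ , cos δ − sin φ₁ sin φ₂ ) = atan2(-0.024356, 0.201697) = -0.120172 rad = -6.885°.
λ₂ = 100.560° + -6.885° = 93.675°.

latitude -63.131°, longitude 93.675°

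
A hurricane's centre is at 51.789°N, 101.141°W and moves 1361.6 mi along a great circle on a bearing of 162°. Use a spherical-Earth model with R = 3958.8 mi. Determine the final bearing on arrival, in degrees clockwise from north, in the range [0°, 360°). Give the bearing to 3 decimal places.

final bearing 166.860°

δ = 1361.6/3958.8 = 0.343943 rad (19.7065°).
Converting: φ₁ = 0.903889 rad, θ = 2.827433 rad.
Applying the spherical law of cosines for sides, sin φ₂ = sin φ₁ cos δ + cos φ₁ sin δ cos θ = 0.541349, so φ₂ = 32.776°.
For the longitude increment, Δλ = atan2( sin θ sin δ cos φ₁, cos δ − sin φ₁ sin φ₂ ) = atan2(0.064454, 0.516074) = 7.119°.
λ₂ = λ₁ + Δλ = -94.022°.
The forward bearing on arrival equals the back-azimuth from the destination plus 180°.
Back-azimuth from P₂ (32.776°, -94.022°) to P₁ (51.789°, -101.141°), with Δλ' = λ₁ − λ₂ = -7.119°: atan2( sin Δλ' cos φ₁ , cos φ₂ sin φ₁ − sin φ₂ cos φ₁ cos Δλ' ) = 346.860°.
Final bearing = (346.860° + 180°) mod 360° = 166.860°.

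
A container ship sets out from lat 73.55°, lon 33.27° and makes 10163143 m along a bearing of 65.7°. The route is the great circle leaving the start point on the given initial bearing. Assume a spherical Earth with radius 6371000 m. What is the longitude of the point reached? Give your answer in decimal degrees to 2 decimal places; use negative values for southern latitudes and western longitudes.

longitude 147.05°

δ = 10163143/6371000 = 1.595219 rad (91.3993°).
With φ₁ = 73.55° = 1.283690 rad and θ = 65.7° = 1.146681 rad:
sin φ₂ = sin φ₁ cos δ + cos φ₁ sin δ cos θ = (0.959067)(-0.024421) + (0.283179)(0.999702)(0.411514) = 0.093076
φ₂ = asin(0.093076) = 0.093211 rad = 5.34°.
Δλ = atan2( sin θ sin δ cos φ₁ , cos δ − sin φ₁ sin φ₂ ) = atan2(0.258013, -0.113687) = 1.985827 rad = 113.78°.
λ₂ = 33.27° + 113.78° = 147.05°.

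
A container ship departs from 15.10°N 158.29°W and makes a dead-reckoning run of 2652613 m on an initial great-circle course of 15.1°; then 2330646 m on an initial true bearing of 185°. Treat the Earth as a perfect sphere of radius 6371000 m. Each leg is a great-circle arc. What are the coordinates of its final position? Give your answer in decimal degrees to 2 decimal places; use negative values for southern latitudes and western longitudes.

Apply the spherical direct solution leg by leg, carrying full precision between legs.
Leg 1: from (15.10°, -158.29°), δ = 2652613/6371000 = 0.416357 rad, θ = 15.1° → φ = 37.97°, λ = -150.61°.
Leg 2: from (37.97°, -150.61°), δ = 2330646/6371000 = 0.365821 rad, θ = 185° → φ = 17.07°, λ = -152.48°.

latitude 17.07°, longitude -152.48°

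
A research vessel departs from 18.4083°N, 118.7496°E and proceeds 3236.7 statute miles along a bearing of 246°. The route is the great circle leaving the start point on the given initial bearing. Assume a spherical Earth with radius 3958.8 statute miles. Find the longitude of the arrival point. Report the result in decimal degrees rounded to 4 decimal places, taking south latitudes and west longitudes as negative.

δ = 3236.7/3958.8 = 0.817596 rad (46.8448°).
Converting: φ₁ = 0.321285 rad, θ = 4.293510 rad.
Destination latitude: φ₂ = arcsin( sin φ₁ cos δ + cos φ₁ sin δ cos θ ) = arcsin(-0.065542) = -3.7580°.
Δλ = atan2( sin θ sin δ cos φ₁ , cos δ − sin φ₁ sin φ₂ ) = atan2(-0.632334, 0.704674) = -0.731345 rad = -41.9030°.
λ₂ = λ₁ + Δλ = 76.8466°.

longitude 76.8466°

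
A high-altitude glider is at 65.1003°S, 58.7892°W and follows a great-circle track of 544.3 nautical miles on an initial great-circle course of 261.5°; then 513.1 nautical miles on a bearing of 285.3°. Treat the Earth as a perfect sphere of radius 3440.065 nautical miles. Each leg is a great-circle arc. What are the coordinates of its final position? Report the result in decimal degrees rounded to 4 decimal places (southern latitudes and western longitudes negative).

latitude -61.5016°, longitude -97.8188°

Apply the spherical direct solution leg by leg, carrying full precision between legs.
Leg 1: from (-65.1003°, -58.7892°), δ = 544.3/3440.065 = 0.158224 rad, θ = 261.5° → φ = -64.8936°, λ = -80.3367°.
Leg 2: from (-64.8936°, -80.3367°), δ = 513.1/3440.065 = 0.149154 rad, θ = 285.3° → φ = -61.5016°, λ = -97.8188°.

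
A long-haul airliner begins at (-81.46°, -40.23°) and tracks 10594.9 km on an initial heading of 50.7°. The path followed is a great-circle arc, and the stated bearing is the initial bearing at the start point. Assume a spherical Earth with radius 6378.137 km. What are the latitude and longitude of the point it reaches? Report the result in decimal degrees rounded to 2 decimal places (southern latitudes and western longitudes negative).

Angular distance δ = d/R = 10594.9 / 6378.137 = 1.661128 rad.
Start latitude φ₁ = -1.421745 rad; initial bearing θ = 0.884882 rad.
Applying the spherical law of cosines for sides, sin φ₂ = sin φ₁ cos δ + cos φ₁ sin δ cos θ = 0.182882, so φ₂ = 10.54°.
Δλ = atan2( sin θ sin δ cos φ₁ , cos δ − sin φ₁ sin φ₂ ) = atan2(0.114447, 0.090646) = 0.900932 rad = 51.62°.
λ₂ = λ₁ + Δλ = 11.39°.

latitude 10.54°, longitude 11.39°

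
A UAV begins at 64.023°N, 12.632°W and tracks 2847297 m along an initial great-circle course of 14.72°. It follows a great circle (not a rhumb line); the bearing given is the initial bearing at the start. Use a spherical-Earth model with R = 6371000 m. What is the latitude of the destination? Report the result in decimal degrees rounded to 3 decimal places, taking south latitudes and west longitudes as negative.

latitude 83.599°

Angular distance δ = d/R = 2847297 / 6371000 = 0.446915 rad.
With φ₁ = 64.023° = 1.117412 rad and θ = 14.72° = 0.256912 rad:
sin φ₂ = sin φ₁ cos δ + cos φ₁ sin δ cos θ = (0.898970)(0.901785) + (0.438010)(0.432186)(0.967179) = 0.993766
φ₂ = asin(0.993766) = 1.459078 rad = 83.599°.
Then Δλ = atan2(0.048101, 0.008419) = 1.397527 rad, from sin θ sin δ cos φ₁ over cos δ − sin φ₁ sin φ₂.
Hence λ₂ = -12.632° + 80.072° = 67.440°.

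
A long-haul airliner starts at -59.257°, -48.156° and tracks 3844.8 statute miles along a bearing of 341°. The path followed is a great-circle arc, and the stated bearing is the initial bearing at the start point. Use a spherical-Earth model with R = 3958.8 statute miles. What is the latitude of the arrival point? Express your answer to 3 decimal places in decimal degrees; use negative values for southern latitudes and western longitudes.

The arc subtends δ = 3844.8/3958.8 = 0.971203 rad at the centre.
With φ₁ = -59.257° = -1.034230 rad and θ = 341° = 5.951573 rad:
Destination latitude: φ₂ = arcsin( sin φ₁ cos δ + cos φ₁ sin δ cos θ ) = arcsin(-0.085977) = -4.932°.
Δλ = atan2( sin θ sin δ cos φ₁ , cos δ − sin φ₁ sin φ₂ ) = atan2(-0.137396, 0.490412) = -0.273161 rad = -15.651°.
λ₂ = -48.156° + -15.651° = -63.807°.

latitude -4.932°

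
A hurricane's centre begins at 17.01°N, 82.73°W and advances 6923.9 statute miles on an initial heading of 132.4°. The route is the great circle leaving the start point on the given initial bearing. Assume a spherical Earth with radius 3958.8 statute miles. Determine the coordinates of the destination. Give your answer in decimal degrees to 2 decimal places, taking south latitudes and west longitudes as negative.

latitude -43.35°, longitude 5.33°

Angular distance δ = d/R = 6923.9 / 3958.8 = 1.748990 rad.
With φ₁ = 17.01° = 0.296881 rad and θ = 132.4° = 2.310816 rad:
Applying the spherical law of cosines for sides, sin φ₂ = sin φ₁ cos δ + cos φ₁ sin δ cos θ = -0.686447, so φ₂ = -43.35°.
For the longitude increment, Δλ = atan2( sin θ sin δ cos φ₁, cos δ − sin φ₁ sin φ₂ ) = atan2(0.694969, 0.023561) = 88.06°.
λ₂ = -82.73° + 88.06° = 5.33°.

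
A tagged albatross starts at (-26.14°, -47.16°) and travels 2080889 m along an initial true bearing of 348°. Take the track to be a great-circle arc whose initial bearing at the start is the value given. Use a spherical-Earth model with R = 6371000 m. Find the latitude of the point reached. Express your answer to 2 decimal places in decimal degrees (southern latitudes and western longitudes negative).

The arc subtends δ = 2080889/6371000 = 0.326619 rad at the centre.
With φ₁ = -26.14° = -0.456229 rad and θ = 348° = 6.073746 rad:
Applying the spherical law of cosines for sides, sin φ₂ = sin φ₁ cos δ + cos φ₁ sin δ cos θ = -0.135542, so φ₂ = -7.79°.
For the longitude increment, Δλ = atan2( sin θ sin δ cos φ₁, cos δ − sin φ₁ sin φ₂ ) = atan2(-0.059884, 0.887418) = -3.86°.
λ₂ = -47.16° + -3.86° = -51.02°.

latitude -7.79°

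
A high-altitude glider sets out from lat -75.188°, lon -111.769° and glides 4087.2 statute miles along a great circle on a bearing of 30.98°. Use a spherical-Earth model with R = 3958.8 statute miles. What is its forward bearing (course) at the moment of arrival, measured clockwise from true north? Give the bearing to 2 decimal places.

δ = 4087.2/3958.8 = 1.032434 rad (59.1541°).
With φ₁ = -75.188° = -1.312278 rad and θ = 30.98° = 0.540703 rad:
Applying the spherical law of cosines for sides, sin φ₂ = sin φ₁ cos δ + cos φ₁ sin δ cos θ = -0.307516, so φ₂ = -17.910°.
For the longitude increment, Δλ = atan2( sin θ sin δ cos φ₁, cos δ − sin φ₁ sin φ₂ ) = atan2(0.112978, 0.215433) = 27.674°.
Hence λ₂ = -111.769° + 27.674° = -84.095°.
The forward bearing on arrival equals the back-azimuth from the destination plus 180°.
Back-azimuth from P₂ (-17.91°, -84.10°) to P₁ (-75.19°, -111.77°), with Δλ' = λ₁ − λ₂ = -27.67°: atan2( sin Δλ' cos φ₁ , cos φ₂ sin φ₁ − sin φ₂ cos φ₁ cos Δλ' ) = 187.95°.
Final bearing = (187.95° + 180°) mod 360° = 7.95°.

final bearing 7.95°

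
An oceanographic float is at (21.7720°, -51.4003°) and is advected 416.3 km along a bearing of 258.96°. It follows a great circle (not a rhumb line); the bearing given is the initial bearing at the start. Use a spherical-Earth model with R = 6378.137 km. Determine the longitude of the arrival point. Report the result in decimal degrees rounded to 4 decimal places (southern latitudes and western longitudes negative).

longitude -55.3325°

Angular distance δ = d/R = 416.3 / 6378.137 = 0.065270 rad.
Converting: φ₁ = 0.379993 rad, θ = 4.519705 rad.
sin φ₂ = sin φ₁ cos δ + cos φ₁ sin δ cos θ = (0.370914)(0.997871) + (0.928667)(0.065224)(-0.191494) = 0.358525
φ₂ = asin(0.358525) = 0.366688 rad = 21.0097°.
For the longitude increment, Δλ = atan2( sin θ sin δ cos φ₁, cos δ − sin φ₁ sin φ₂ ) = atan2(-0.059450, 0.864889) = -3.9322°.
λ₂ = λ₁ + Δλ = -55.3325°.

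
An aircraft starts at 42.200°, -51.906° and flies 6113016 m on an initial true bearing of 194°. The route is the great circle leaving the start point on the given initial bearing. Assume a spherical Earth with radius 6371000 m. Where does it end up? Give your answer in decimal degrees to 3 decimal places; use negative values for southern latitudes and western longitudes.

The arc subtends δ = 6113016/6371000 = 0.959507 rad at the centre.
With φ₁ = 42.200° = 0.736529 rad and θ = 194° = 3.385939 rad:
sin φ₂ = sin φ₁ cos δ + cos φ₁ sin δ cos θ = (0.671721)(0.573924) + (0.740805)(0.818908)(-0.970296) = -0.203114
φ₂ = asin(-0.203114) = -0.204537 rad = -11.719°.
For the longitude increment, Δλ = atan2( sin θ sin δ cos φ₁, cos δ − sin φ₁ sin φ₂ ) = atan2(-0.146762, 0.710360) = -11.673°.
Hence λ₂ = -51.906° + -11.673° = -63.579°.

latitude -11.719°, longitude -63.579°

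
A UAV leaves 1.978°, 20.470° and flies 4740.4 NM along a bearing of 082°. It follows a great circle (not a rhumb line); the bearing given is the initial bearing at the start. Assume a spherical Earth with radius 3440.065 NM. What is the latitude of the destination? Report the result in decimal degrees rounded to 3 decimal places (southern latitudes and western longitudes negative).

δ = 4740.4/3440.065 = 1.377997 rad (78.9534°).
With φ₁ = 1.978° = 0.034523 rad and θ = 82° = 1.431170 rad:
sin φ₂ = sin φ₁ cos δ + cos φ₁ sin δ cos θ = (0.034516)(0.191607) + (0.999404)(0.981472)(0.139173) = 0.143127
φ₂ = asin(0.143127) = 0.143620 rad = 8.229°.
Then Δλ = atan2(0.971341, 0.186667) = 1.380937 rad, from sin θ sin δ cos φ₁ over cos δ − sin φ₁ sin φ₂.
Hence λ₂ = 20.470° + 79.122° = 99.592°.

latitude 8.229°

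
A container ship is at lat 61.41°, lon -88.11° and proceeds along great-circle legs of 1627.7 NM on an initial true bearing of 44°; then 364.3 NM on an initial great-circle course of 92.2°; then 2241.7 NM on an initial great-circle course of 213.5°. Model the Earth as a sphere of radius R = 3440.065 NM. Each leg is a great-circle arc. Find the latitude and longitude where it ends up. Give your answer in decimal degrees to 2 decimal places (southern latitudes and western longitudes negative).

latitude 33.87°, longitude -28.54°

Apply the spherical direct solution leg by leg, carrying full precision between legs.
Leg 1: from (61.41°, -88.11°), δ = 1627.7/3440.065 = 0.473160 rad, θ = 44° → φ = 69.79°, λ = -21.68°.
Leg 2: from (69.79°, -21.68°), δ = 364.3/3440.065 = 0.105899 rad, θ = 92.2° → φ = 68.72°, λ = -4.77°.
Leg 3: from (68.72°, -4.77°), δ = 2241.7/3440.065 = 0.651645 rad, θ = 213.5° → φ = 33.87°, λ = -28.54°.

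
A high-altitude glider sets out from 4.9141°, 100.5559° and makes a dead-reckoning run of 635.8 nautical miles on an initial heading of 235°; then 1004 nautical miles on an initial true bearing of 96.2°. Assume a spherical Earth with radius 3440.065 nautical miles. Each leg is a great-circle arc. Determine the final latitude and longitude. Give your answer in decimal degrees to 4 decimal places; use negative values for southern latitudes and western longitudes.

Apply the spherical direct solution leg by leg, carrying full precision between legs.
Leg 1: from (4.9141°, 100.5559°), δ = 635.8/3440.065 = 0.184822 rad, θ = 235° → φ = -1.1928°, λ = 91.8960°.
Leg 2: from (-1.1928°, 91.8960°), δ = 1004/3440.065 = 0.291855 rad, θ = 96.2° → φ = -2.9236°, λ = 108.5397°.

latitude -2.9236°, longitude 108.5397°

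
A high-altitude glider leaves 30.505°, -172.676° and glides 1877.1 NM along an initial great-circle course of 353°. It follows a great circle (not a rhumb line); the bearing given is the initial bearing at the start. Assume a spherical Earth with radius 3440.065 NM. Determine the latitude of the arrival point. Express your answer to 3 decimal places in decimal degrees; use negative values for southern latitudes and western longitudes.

δ = 1877.1/3440.065 = 0.545658 rad (31.2639°).
With φ₁ = 30.505° = 0.532413 rad and θ = 353° = 6.161012 rad:
sin φ₂ = sin φ₁ cos δ + cos φ₁ sin δ cos θ = (0.507614)(0.854786) + (0.861585)(0.518981)(0.992546) = 0.877714
φ₂ = asin(0.877714) = 1.071071 rad = 61.368°.
Then Δλ = atan2(-0.054493, 0.409246) = -0.132377 rad, from sin θ sin δ cos φ₁ over cos δ − sin φ₁ sin φ₂.
λ₂ = -172.676° + -7.585° = -180.261°, normalized to (−180°, 180°] → 179.739°.

latitude 61.368°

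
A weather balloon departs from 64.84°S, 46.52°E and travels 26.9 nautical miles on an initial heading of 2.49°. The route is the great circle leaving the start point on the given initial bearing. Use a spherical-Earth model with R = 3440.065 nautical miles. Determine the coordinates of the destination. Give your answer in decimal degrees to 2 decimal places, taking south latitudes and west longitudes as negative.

The arc subtends δ = 26.9/3440.065 = 0.007820 rad at the centre.
With φ₁ = -64.84° = -1.131671 rad and θ = 2.49° = 0.043459 rad:
Destination latitude: φ₂ = arcsin( sin φ₁ cos δ + cos φ₁ sin δ cos θ ) = arcsin(-0.901775) = -64.39°.
Δλ = atan2( sin θ sin δ cos φ₁ , cos δ − sin φ₁ sin φ₂ ) = atan2(0.000144, 0.183751) = 0.000786 rad = 0.05°.
λ₂ = 46.52° + 0.05° = 46.57°.

latitude -64.39°, longitude 46.57°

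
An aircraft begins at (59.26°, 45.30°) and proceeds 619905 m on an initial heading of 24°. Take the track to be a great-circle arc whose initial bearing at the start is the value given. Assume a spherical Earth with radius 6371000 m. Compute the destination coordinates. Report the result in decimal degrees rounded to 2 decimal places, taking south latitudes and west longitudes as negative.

The arc subtends δ = 619905/6371000 = 0.097301 rad at the centre.
Converting: φ₁ = 1.034282 rad, θ = 0.418879 rad.
Applying the spherical law of cosines for sides, sin φ₂ = sin φ₁ cos δ + cos φ₁ sin δ cos θ = 0.900794, so φ₂ = 64.26°.
Then Δλ = atan2(0.020197, 0.221042) = 0.091119 rad, from sin θ sin δ cos φ₁ over cos δ − sin φ₁ sin φ₂.
λ₂ = 45.30° + 5.22° = 50.52°.

latitude 64.26°, longitude 50.52°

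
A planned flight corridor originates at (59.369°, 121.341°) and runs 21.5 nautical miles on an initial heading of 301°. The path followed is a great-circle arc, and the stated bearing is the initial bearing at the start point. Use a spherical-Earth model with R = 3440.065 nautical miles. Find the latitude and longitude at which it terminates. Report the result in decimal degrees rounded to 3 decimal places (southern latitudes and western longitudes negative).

Angular distance δ = d/R = 21.5 / 3440.065 = 0.006250 rad.
Start latitude φ₁ = 1.036185 rad; initial bearing θ = 5.253441 rad.
sin φ₂ = sin φ₁ cos δ + cos φ₁ sin δ cos θ = (0.860466)(0.999980) + (0.509507)(0.006250)(0.515038) = 0.862090
φ₂ = asin(0.862090) = 1.039379 rad = 59.552°.
Then Δλ = atan2(-0.002730, 0.258181) = -0.010572 rad, from sin θ sin δ cos φ₁ over cos δ − sin φ₁ sin φ₂.
λ₂ = λ₁ + Δλ = 120.735°.

latitude 59.552°, longitude 120.735°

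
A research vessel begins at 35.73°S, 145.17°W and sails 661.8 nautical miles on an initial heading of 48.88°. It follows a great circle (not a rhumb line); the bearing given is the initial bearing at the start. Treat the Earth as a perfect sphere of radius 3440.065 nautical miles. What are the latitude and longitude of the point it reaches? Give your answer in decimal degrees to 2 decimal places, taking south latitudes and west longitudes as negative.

δ = 661.8/3440.065 = 0.192380 rad (11.0226°).
Start latitude φ₁ = -0.623606 rad; initial bearing θ = 0.853117 rad.
Applying the spherical law of cosines for sides, sin φ₂ = sin φ₁ cos δ + cos φ₁ sin δ cos θ = -0.471122, so φ₂ = -28.11°.
Δλ = atan2( sin θ sin δ cos φ₁ , cos δ − sin φ₁ sin φ₂ ) = atan2(0.116924, 0.706432) = 0.164026 rad = 9.40°.
Hence λ₂ = -145.17° + 9.40° = -135.77°.

latitude -28.11°, longitude -135.77°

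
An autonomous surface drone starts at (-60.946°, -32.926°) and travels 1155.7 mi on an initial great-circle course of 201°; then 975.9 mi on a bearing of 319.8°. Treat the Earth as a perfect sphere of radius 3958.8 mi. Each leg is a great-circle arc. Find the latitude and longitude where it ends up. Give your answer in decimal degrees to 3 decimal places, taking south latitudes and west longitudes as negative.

Apply the spherical direct solution leg by leg, carrying full precision between legs.
Leg 1: from (-60.946°, -32.926°), δ = 1155.7/3958.8 = 0.291932 rad, θ = 201° → φ = -75.389°, λ = -57.059°.
Leg 2: from (-75.389°, -57.059°), δ = 975.9/3958.8 = 0.246514 rad, θ = 319.8° → φ = -63.048°, λ = -77.395°.

latitude -63.048°, longitude -77.395°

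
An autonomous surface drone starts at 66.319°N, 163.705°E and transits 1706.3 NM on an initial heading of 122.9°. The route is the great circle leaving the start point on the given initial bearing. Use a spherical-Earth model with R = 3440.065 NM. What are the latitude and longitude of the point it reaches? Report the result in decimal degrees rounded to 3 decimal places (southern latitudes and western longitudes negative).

latitude 44.556°, longitude -162.185°

Central angle δ = d/R = 0.496008 rad.
With φ₁ = 66.319° = 1.157485 rad and θ = 122.9° = 2.145010 rad:
sin φ₂ = sin φ₁ cos δ + cos φ₁ sin δ cos θ = (0.915796)(0.879489) + (0.401644)(0.475918)(-0.543174) = 0.701605
φ₂ = asin(0.701605) = 0.777647 rad = 44.556°.
For the longitude increment, Δλ = atan2( sin θ sin δ cos φ₁, cos δ − sin φ₁ sin φ₂ ) = atan2(0.160493, 0.236962) = 34.110°.
λ₂ = 163.705° + 34.110° = 197.815°, normalized to (−180°, 180°] → -162.185°.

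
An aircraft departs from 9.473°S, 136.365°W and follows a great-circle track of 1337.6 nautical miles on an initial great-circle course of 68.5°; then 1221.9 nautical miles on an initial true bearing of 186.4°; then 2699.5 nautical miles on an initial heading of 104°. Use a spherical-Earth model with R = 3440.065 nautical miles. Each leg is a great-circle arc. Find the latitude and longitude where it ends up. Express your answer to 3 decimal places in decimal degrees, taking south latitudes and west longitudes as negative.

Apply the spherical direct solution leg by leg, carrying full precision between legs.
Leg 1: from (-9.473°, -136.365°), δ = 1337.6/3440.065 = 0.388830 rad, θ = 68.5° → φ = -0.874°, λ = -115.708°.
Leg 2: from (-0.874°, -115.708°), δ = 1221.9/3440.065 = 0.355197 rad, θ = 186.4° → φ = -21.092°, λ = -118.090°.
Leg 3: from (-21.092°, -118.090°), δ = 2699.5/3440.065 = 0.784724 rad, θ = 104° → φ = -24.465°, λ = -69.215°.

latitude -24.465°, longitude -69.215°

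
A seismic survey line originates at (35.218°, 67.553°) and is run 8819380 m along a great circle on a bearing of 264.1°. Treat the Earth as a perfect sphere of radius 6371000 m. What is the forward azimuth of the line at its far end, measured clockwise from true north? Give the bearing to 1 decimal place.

The arc subtends δ = 8819380/6371000 = 1.384301 rad at the centre.
Converting: φ₁ = 0.614670 rad, θ = 4.609415 rad.
Destination latitude: φ₂ = arcsin( sin φ₁ cos δ + cos φ₁ sin δ cos θ ) = arcsin(0.024406) = 1.398°.
For the longitude increment, Δλ = atan2( sin θ sin δ cos φ₁, cos δ − sin φ₁ sin φ₂ ) = atan2(-0.798545, 0.171342) = -77.890°.
λ₂ = 67.553° + -77.890° = -10.337°.
The forward bearing on arrival equals the back-azimuth from the destination plus 180°.
Back-azimuth from P₂ (1.4°, -10.3°) to P₁ (35.2°, 67.6°), with Δλ' = λ₁ − λ₂ = 77.9°: atan2( sin Δλ' cos φ₁ , cos φ₂ sin φ₁ − sin φ₂ cos φ₁ cos Δλ' ) = 54.4°.
Final bearing = (54.4° + 180°) mod 360° = 234.4°.

final bearing 234.4°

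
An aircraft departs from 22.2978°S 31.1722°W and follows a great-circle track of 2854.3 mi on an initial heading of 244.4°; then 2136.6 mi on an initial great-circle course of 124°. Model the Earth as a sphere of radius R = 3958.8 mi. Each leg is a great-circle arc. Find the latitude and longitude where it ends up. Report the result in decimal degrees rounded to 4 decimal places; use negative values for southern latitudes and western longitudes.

latitude -45.3233°, longitude -39.2924°

Apply the spherical direct solution leg by leg, carrying full precision between legs.
Leg 1: from (-22.2978°, -31.1722°), δ = 2854.3/3958.8 = 0.721001 rad, θ = 244.4° → φ = -33.2921°, λ = -76.5881°.
Leg 2: from (-33.2921°, -76.5881°), δ = 2136.6/3958.8 = 0.539709 rad, θ = 124° → φ = -45.3233°, λ = -39.2924°.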